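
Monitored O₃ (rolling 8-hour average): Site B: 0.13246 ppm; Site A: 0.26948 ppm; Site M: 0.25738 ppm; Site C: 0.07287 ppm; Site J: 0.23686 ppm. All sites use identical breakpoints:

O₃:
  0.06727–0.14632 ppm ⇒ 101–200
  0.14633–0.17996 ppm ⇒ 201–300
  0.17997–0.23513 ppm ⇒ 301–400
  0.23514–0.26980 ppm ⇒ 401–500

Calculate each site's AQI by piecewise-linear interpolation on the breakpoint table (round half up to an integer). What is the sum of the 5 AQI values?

Site B 0.13246: bracket 0.06727–0.14632 → index 101–200; slope 99/0.07905, offset 0.06519.
AQI = 101 + 99/0.07905·0.06519 ≈ 182.64 ⇒ 183.
Site A 0.26948: bracket 0.23514–0.26980 → index 401–500; slope 99/0.03466, offset 0.03434.
AQI = 401 + 99/0.03466·0.03434 ≈ 499.09 ⇒ 499.
Site M 0.25738: bracket 0.23514–0.26980 → index 401–500; slope 99/0.03466, offset 0.02224.
AQI = 401 + 99/0.03466·0.02224 ≈ 464.52 ⇒ 465.
Site C: 0.07287 ∈ [0.06727, 0.14632] ↔ index [101, 200].
101 + (0.07287−0.06727)·(200−101)/(0.14632−0.06727) = 101 + 0.00560·99/0.07905 ≈ 108.01, so AQI = 108.
Site J 0.23686: bracket 0.23514–0.26980 → index 401–500; slope 99/0.03466, offset 0.00172.
AQI = 401 + 99/0.03466·0.00172 ≈ 405.91 ⇒ 406.
AQIs: Site B=183, Site A=499, Site M=465, Site C=108, Site J=406. Sum = 183 + 499 + 465 + 108 + 406 = 1661.

1661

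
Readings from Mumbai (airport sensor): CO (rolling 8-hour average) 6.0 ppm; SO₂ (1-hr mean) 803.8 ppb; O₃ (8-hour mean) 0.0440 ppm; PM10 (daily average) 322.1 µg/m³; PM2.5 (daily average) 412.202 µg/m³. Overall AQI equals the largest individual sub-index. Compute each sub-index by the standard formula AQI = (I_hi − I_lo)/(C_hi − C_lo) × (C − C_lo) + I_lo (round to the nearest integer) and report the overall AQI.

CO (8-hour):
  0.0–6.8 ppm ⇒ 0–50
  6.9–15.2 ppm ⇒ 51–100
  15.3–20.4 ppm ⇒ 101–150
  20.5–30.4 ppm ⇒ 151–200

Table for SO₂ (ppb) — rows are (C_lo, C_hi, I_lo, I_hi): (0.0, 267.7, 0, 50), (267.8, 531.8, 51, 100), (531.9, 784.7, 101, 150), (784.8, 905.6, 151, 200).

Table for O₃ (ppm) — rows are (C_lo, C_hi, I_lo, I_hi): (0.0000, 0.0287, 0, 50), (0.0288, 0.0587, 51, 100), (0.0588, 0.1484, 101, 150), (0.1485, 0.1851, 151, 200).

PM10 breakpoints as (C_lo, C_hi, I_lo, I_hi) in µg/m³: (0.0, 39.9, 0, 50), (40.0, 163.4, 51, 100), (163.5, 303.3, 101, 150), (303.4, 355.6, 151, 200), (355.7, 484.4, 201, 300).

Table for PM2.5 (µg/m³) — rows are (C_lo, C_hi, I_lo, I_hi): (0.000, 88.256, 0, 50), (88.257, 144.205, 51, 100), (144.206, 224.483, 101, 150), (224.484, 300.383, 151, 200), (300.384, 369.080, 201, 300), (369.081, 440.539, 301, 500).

421

CO: row 0.0–6.8 (AQI 0–50). (50−0)·(6.0−0.0)/(6.8−0.0) + 0 = 50·6.0/6.8 + 0 ≈ 44.12 → 44.
SO₂ 803.8: bracket 784.8–905.6 → index 151–200; slope 49/120.8, offset 19.0.
AQI = 151 + 49/120.8·19.0 ≈ 158.71 ⇒ 159.
O₃: row 0.0288–0.0587 (AQI 51–100). (100−51)·(0.0440−0.0288)/(0.0587−0.0288) + 51 = 49·0.0152/0.0299 + 51 ≈ 75.91 → 76.
PM10 322.1: bracket 303.4–355.6 → index 151–200; slope 49/52.2, offset 18.7.
AQI = 151 + 49/52.2·18.7 ≈ 168.55 ⇒ 169.
PM2.5: 412.202 lies in 369.081–440.539, so I_lo=301, I_hi=500, C_lo=369.081, C_hi=440.539.
(500−301)/(440.539−369.081) × (412.202−369.081) + 301 = 199/71.458 × 43.121 + 301 ≈ 421.09 → 421.
Sub-indices: CO→44, SO₂→159, O₃→76, PM10→169, PM2.5→421. Overall AQI = max = 421; dominant pollutant is PM2.5.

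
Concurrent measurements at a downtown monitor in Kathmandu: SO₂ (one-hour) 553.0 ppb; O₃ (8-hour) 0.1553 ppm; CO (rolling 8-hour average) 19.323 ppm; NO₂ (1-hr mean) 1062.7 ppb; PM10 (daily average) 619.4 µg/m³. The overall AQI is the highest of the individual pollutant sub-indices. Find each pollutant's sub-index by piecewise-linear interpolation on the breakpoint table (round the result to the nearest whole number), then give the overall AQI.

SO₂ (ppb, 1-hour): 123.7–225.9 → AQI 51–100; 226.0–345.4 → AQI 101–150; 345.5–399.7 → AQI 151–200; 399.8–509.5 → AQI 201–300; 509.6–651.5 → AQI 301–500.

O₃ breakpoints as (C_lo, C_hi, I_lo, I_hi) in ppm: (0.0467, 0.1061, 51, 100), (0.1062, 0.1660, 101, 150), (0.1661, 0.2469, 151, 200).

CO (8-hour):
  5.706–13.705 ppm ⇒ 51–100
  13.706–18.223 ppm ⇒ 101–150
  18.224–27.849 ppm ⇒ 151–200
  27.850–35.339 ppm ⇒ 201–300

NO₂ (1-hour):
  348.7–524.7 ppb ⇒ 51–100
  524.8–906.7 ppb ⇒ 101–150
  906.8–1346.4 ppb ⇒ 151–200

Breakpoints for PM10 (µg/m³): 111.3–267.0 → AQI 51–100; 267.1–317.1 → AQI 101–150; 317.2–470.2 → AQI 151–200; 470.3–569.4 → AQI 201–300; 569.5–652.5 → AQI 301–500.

421

SO₂: 553.0 lies in 509.6–651.5, so I_lo=301, I_hi=500, C_lo=509.6, C_hi=651.5.
(500−301)/(651.5−509.6) × (553.0−509.6) + 301 = 199/141.9 × 43.4 + 301 ≈ 361.86 → 362.
O₃: 0.1553 lies in 0.1062–0.1660, so I_lo=101, I_hi=150, C_lo=0.1062, C_hi=0.1660.
(150−101)/(0.1660−0.1062) × (0.1553−0.1062) + 101 = 49/0.0598 × 0.0491 + 101 ≈ 141.23 → 141.
CO: 19.323 ∈ [18.224, 27.849] ↔ index [151, 200].
151 + (19.323−18.224)·(200−151)/(27.849−18.224) = 151 + 1.099·49/9.625 ≈ 156.59, so AQI = 157.
NO₂: 1062.7 lies in 906.8–1346.4, so I_lo=151, I_hi=200, C_lo=906.8, C_hi=1346.4.
(200−151)/(1346.4−906.8) × (1062.7−906.8) + 151 = 49/439.6 × 155.9 + 151 ≈ 168.38 → 168.
PM10: 619.4 ∈ [569.5, 652.5] ↔ index [301, 500].
301 + (619.4−569.5)·(500−301)/(652.5−569.5) = 301 + 49.9·199/83.0 ≈ 420.64, so AQI = 421.
Sub-indices: SO₂→362, O₃→141, CO→157, NO₂→168, PM10→421. Overall AQI = max = 421; dominant pollutant is PM10.
AQI 421: Hazardous.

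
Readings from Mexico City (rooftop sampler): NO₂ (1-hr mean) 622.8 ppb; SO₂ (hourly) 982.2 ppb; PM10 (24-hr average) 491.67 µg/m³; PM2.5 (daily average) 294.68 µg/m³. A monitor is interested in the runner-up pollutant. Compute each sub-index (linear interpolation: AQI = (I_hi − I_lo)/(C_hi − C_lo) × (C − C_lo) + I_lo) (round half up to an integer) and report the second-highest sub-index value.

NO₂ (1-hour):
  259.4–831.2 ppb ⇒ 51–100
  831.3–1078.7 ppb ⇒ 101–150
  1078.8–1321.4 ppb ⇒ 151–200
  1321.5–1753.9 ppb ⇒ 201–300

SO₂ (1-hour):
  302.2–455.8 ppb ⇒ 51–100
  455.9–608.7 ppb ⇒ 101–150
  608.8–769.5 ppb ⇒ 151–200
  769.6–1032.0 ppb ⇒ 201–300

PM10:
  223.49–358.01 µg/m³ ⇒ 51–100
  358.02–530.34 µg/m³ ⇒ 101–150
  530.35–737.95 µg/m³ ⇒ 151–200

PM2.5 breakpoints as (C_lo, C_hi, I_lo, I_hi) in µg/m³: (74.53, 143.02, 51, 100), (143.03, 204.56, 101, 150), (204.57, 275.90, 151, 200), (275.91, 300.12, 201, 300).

NO₂: 622.8 ∈ [259.4, 831.2] ↔ index [51, 100].
51 + (622.8−259.4)·(100−51)/(831.2−259.4) = 51 + 363.4·49/571.8 ≈ 82.14, so AQI = 82.
SO₂: 982.2 lies in 769.6–1032.0, so I_lo=201, I_hi=300, C_lo=769.6, C_hi=1032.0.
(300−201)/(1032.0−769.6) × (982.2−769.6) + 201 = 99/262.4 × 212.6 + 201 ≈ 281.21 → 281.
PM10: row 358.02–530.34 (AQI 101–150). (150−101)·(491.67−358.02)/(530.34−358.02) + 101 = 49·133.65/172.32 + 101 ≈ 139.00 → 139.
PM2.5 294.68: bracket 275.91–300.12 → index 201–300; slope 99/24.21, offset 18.77.
AQI = 201 + 99/24.21·18.77 ≈ 277.75 ⇒ 278.
Sub-indices: NO₂→82, SO₂→281, PM10→139, PM2.5→278. Ranked high→low: 281, 278, 139, 82. Second-highest sub-index = 278.

278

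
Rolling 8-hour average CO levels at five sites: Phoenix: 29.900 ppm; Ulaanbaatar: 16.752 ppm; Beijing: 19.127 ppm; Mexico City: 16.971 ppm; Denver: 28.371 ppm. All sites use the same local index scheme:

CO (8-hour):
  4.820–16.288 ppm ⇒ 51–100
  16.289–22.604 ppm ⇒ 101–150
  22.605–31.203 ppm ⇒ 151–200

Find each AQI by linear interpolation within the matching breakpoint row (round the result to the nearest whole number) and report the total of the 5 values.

Phoenix: 29.900 lies in 22.605–31.203, so I_lo=151, I_hi=200, C_lo=22.605, C_hi=31.203.
(200−151)/(31.203−22.605) × (29.900−22.605) + 151 = 49/8.598 × 7.295 + 151 ≈ 192.57 → 193.
Ulaanbaatar: row 16.289–22.604 (AQI 101–150). (150−101)·(16.752−16.289)/(22.604−16.289) + 101 = 49·0.463/6.315 + 101 ≈ 104.59 → 105.
Beijing: 19.127 ∈ [16.289, 22.604] ↔ index [101, 150].
101 + (19.127−16.289)·(150−101)/(22.604−16.289) = 101 + 2.838·49/6.315 ≈ 123.02, so AQI = 123.
Mexico City: 16.971 lies in 16.289–22.604, so I_lo=101, I_hi=150, C_lo=16.289, C_hi=22.604.
(150−101)/(22.604−16.289) × (16.971−16.289) + 101 = 49/6.315 × 0.682 + 101 ≈ 106.29 → 106.
Denver: 28.371 lies in 22.605–31.203, so I_lo=151, I_hi=200, C_lo=22.605, C_hi=31.203.
(200−151)/(31.203−22.605) × (28.371−22.605) + 151 = 49/8.598 × 5.766 + 151 ≈ 183.86 → 184.
AQIs: Phoenix=193, Ulaanbaatar=105, Beijing=123, Mexico City=106, Denver=184. Sum = 193 + 105 + 123 + 106 + 184 = 711.

711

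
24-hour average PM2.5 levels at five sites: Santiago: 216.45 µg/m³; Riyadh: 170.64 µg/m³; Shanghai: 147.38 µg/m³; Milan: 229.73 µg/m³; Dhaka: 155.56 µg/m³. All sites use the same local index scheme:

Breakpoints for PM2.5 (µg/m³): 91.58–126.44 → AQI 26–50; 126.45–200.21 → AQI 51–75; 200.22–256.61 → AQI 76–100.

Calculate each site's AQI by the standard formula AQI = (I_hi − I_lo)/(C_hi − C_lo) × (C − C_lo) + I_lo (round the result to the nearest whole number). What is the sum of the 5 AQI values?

355

Santiago 216.45: bracket 200.22–256.61 → index 76–100; slope 24/56.39, offset 16.23.
AQI = 76 + 24/56.39·16.23 ≈ 82.91 ⇒ 83.
Riyadh: 170.64 lies in 126.45–200.21, so I_lo=51, I_hi=75, C_lo=126.45, C_hi=200.21.
(75−51)/(200.21−126.45) × (170.64−126.45) + 51 = 24/73.76 × 44.19 + 51 ≈ 65.38 → 65.
Shanghai: 147.38 lies in 126.45–200.21, so I_lo=51, I_hi=75, C_lo=126.45, C_hi=200.21.
(75−51)/(200.21−126.45) × (147.38−126.45) + 51 = 24/73.76 × 20.93 + 51 ≈ 57.81 → 58.
Milan: 229.73 ∈ [200.22, 256.61] ↔ index [76, 100].
76 + (229.73−200.22)·(100−76)/(256.61−200.22) = 76 + 29.51·24/56.39 ≈ 88.56, so AQI = 89.
Dhaka: row 126.45–200.21 (AQI 51–75). (75−51)·(155.56−126.45)/(200.21−126.45) + 51 = 24·29.11/73.76 + 51 ≈ 60.47 → 60.
AQIs: Santiago=83, Riyadh=65, Shanghai=58, Milan=89, Dhaka=60. Sum = 83 + 65 + 58 + 89 + 60 = 355.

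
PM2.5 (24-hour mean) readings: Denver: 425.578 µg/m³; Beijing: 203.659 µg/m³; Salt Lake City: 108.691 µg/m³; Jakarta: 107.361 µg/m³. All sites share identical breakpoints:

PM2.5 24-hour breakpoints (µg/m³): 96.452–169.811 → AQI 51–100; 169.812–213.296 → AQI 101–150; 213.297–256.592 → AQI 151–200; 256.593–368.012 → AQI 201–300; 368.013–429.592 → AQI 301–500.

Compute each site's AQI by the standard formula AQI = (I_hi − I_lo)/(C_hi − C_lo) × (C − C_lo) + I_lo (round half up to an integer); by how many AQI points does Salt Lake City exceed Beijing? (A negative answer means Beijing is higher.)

Denver 425.578: bracket 368.013–429.592 → index 301–500; slope 199/61.579, offset 57.565.
AQI = 301 + 199/61.579·57.565 ≈ 487.03 ⇒ 487.
Beijing: row 169.812–213.296 (AQI 101–150). (150−101)·(203.659−169.812)/(213.296−169.812) + 101 = 49·33.847/43.484 + 101 ≈ 139.14 → 139.
Salt Lake City: 108.691 lies in 96.452–169.811, so I_lo=51, I_hi=100, C_lo=96.452, C_hi=169.811.
(100−51)/(169.811−96.452) × (108.691−96.452) + 51 = 49/73.359 × 12.239 + 51 ≈ 59.18 → 59.
Jakarta: 107.361 lies in 96.452–169.811, so I_lo=51, I_hi=100, C_lo=96.452, C_hi=169.811.
(100−51)/(169.811−96.452) × (107.361−96.452) + 51 = 49/73.359 × 10.909 + 51 ≈ 58.29 → 58.
AQIs: Denver=487, Beijing=139, Salt Lake City=59, Jakarta=58. Salt Lake City (59) − Beijing (139) = -80.

-80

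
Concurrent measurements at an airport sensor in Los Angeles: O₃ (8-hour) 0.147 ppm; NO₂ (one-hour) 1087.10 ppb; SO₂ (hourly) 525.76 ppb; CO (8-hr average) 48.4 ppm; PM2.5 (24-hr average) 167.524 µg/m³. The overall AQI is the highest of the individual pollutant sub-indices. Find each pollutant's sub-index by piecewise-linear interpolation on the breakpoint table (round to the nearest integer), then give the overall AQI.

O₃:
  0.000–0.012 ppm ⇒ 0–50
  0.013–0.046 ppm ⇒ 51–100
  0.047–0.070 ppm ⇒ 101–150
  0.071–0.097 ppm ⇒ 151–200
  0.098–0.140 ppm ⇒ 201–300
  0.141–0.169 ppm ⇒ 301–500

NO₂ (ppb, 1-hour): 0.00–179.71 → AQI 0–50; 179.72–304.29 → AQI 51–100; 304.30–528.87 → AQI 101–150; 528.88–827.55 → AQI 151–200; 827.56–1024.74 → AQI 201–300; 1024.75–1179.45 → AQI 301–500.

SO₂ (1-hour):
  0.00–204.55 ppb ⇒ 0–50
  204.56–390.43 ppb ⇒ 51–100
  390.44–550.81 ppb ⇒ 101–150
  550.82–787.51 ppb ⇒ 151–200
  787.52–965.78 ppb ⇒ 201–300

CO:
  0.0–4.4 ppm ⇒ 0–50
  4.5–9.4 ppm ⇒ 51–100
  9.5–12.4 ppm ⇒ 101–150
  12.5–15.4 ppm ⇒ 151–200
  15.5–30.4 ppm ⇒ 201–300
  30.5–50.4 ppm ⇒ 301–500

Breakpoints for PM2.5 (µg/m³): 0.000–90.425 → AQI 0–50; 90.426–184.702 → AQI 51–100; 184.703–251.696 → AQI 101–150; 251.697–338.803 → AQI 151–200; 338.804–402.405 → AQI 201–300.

480

O₃ 0.147: bracket 0.141–0.169 → index 301–500; slope 199/0.028, offset 0.006.
AQI = 301 + 199/0.028·0.006 ≈ 343.64 ⇒ 344.
NO₂: 1087.10 ∈ [1024.75, 1179.45] ↔ index [301, 500].
301 + (1087.10−1024.75)·(500−301)/(1179.45−1024.75) = 301 + 62.35·199/154.70 ≈ 381.20, so AQI = 381.
SO₂: row 390.44–550.81 (AQI 101–150). (150−101)·(525.76−390.44)/(550.81−390.44) + 101 = 49·135.32/160.37 + 101 ≈ 142.35 → 142.
CO: 48.4 lies in 30.5–50.4, so I_lo=301, I_hi=500, C_lo=30.5, C_hi=50.4.
(500−301)/(50.4−30.5) × (48.4−30.5) + 301 = 199/19.9 × 17.9 + 301 ≈ 480.00 → 480.
PM2.5: row 90.426–184.702 (AQI 51–100). (100−51)·(167.524−90.426)/(184.702−90.426) + 51 = 49·77.098/94.276 + 51 ≈ 91.07 → 91.
Sub-indices: O₃→344, NO₂→381, SO₂→142, CO→480, PM2.5→91. Overall AQI = max = 480; dominant pollutant is CO.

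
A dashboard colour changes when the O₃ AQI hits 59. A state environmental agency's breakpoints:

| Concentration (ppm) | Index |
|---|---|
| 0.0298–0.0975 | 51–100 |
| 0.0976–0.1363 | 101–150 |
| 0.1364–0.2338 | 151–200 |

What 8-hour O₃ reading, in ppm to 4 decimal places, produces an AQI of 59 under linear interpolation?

AQI 59 lies in the 51–100 band, which corresponds to 0.0298–0.0975 ppm.
C = 0.0298 + (59−51)×(0.0975−0.0298)/(100−51) = 0.0298 + 8×0.0677/49 ≈ 0.040853 ppm → 0.0409 ppm to 4 dp.

0.0409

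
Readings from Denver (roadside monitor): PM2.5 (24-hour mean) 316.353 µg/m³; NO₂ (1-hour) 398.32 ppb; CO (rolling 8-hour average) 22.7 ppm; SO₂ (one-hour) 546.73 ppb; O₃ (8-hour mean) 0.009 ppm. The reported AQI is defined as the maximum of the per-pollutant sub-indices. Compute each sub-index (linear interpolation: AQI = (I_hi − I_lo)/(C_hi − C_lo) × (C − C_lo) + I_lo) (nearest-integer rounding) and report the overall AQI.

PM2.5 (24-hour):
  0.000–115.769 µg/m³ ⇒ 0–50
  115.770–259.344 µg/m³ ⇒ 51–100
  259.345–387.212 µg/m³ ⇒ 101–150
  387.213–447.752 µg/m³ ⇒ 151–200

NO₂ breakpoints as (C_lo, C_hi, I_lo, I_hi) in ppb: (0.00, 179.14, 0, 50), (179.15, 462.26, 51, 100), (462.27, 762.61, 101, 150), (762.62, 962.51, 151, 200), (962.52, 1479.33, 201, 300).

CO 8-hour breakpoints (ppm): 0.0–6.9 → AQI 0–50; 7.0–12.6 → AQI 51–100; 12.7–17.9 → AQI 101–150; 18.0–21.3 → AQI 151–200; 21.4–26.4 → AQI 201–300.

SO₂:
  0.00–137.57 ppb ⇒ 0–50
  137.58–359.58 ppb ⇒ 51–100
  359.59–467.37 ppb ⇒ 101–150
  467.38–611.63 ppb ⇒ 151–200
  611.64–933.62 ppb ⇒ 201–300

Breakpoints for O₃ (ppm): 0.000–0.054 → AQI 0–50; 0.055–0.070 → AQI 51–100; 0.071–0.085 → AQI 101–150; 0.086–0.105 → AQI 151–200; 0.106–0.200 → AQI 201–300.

PM2.5: 316.353 lies in 259.345–387.212, so I_lo=101, I_hi=150, C_lo=259.345, C_hi=387.212.
(150−101)/(387.212−259.345) × (316.353−259.345) + 101 = 49/127.867 × 57.008 + 101 ≈ 122.85 → 123.
NO₂ 398.32: bracket 179.15–462.26 → index 51–100; slope 49/283.11, offset 219.17.
AQI = 51 + 49/283.11·219.17 ≈ 88.93 ⇒ 89.
CO: 22.7 ∈ [21.4, 26.4] ↔ index [201, 300].
201 + (22.7−21.4)·(300−201)/(26.4−21.4) = 201 + 1.3·99/5.0 ≈ 226.74, so AQI = 227.
SO₂ 546.73: bracket 467.38–611.63 → index 151–200; slope 49/144.25, offset 79.35.
AQI = 151 + 49/144.25·79.35 ≈ 177.95 ⇒ 178.
O₃: 0.009 ∈ [0.000, 0.054] ↔ index [0, 50].
0 + (0.009−0.000)·(50−0)/(0.054−0.000) = 0 + 0.009·50/0.054 ≈ 8.33, so AQI = 8.
Sub-indices: PM2.5→123, NO₂→89, CO→227, SO₂→178, O₃→8. Overall AQI = max = 227; dominant pollutant is CO.

227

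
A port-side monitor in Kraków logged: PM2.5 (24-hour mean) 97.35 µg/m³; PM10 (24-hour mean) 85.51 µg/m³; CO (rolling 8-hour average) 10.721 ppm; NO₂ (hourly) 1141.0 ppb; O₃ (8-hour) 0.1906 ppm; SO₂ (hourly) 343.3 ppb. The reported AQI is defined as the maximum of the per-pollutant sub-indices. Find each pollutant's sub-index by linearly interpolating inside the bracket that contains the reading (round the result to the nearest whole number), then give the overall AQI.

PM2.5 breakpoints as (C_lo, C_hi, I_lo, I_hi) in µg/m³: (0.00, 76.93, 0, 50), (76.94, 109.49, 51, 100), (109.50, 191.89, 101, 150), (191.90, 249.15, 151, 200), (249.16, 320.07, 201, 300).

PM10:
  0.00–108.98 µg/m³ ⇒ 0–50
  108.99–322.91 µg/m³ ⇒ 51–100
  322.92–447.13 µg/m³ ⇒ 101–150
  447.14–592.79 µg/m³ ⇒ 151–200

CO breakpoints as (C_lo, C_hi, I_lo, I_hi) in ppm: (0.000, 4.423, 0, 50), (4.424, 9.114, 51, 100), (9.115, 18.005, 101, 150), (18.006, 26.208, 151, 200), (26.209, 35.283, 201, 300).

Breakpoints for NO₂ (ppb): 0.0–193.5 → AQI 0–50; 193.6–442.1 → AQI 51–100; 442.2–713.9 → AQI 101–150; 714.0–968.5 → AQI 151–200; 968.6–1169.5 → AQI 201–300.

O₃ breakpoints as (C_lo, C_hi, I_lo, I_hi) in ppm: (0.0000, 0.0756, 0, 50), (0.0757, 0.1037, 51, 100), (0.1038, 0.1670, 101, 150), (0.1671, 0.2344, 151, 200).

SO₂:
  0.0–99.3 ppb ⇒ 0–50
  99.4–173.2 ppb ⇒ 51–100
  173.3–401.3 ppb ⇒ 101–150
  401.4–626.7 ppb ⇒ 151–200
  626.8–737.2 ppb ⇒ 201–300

PM2.5: 97.35 ∈ [76.94, 109.49] ↔ index [51, 100].
51 + (97.35−76.94)·(100−51)/(109.49−76.94) = 51 + 20.41·49/32.55 ≈ 81.72, so AQI = 82.
PM10 85.51: bracket 0.00–108.98 → index 0–50; slope 50/108.98, offset 85.51.
AQI = 0 + 50/108.98·85.51 ≈ 39.23 ⇒ 39.
CO: 10.721 ∈ [9.115, 18.005] ↔ index [101, 150].
101 + (10.721−9.115)·(150−101)/(18.005−9.115) = 101 + 1.606·49/8.890 ≈ 109.85, so AQI = 110.
NO₂: 1141.0 ∈ [968.6, 1169.5] ↔ index [201, 300].
201 + (1141.0−968.6)·(300−201)/(1169.5−968.6) = 201 + 172.4·99/200.9 ≈ 285.96, so AQI = 286.
O₃ 0.1906: bracket 0.1671–0.2344 → index 151–200; slope 49/0.0673, offset 0.0235.
AQI = 151 + 49/0.0673·0.0235 ≈ 168.11 ⇒ 168.
SO₂: row 173.3–401.3 (AQI 101–150). (150−101)·(343.3−173.3)/(401.3−173.3) + 101 = 49·170.0/228.0 + 101 ≈ 137.54 → 138.
Sub-indices: PM2.5→82, PM10→39, CO→110, NO₂→286, O₃→168, SO₂→138. Overall AQI = max = 286; dominant pollutant is NO₂.
AQI 286: Very Unhealthy.

286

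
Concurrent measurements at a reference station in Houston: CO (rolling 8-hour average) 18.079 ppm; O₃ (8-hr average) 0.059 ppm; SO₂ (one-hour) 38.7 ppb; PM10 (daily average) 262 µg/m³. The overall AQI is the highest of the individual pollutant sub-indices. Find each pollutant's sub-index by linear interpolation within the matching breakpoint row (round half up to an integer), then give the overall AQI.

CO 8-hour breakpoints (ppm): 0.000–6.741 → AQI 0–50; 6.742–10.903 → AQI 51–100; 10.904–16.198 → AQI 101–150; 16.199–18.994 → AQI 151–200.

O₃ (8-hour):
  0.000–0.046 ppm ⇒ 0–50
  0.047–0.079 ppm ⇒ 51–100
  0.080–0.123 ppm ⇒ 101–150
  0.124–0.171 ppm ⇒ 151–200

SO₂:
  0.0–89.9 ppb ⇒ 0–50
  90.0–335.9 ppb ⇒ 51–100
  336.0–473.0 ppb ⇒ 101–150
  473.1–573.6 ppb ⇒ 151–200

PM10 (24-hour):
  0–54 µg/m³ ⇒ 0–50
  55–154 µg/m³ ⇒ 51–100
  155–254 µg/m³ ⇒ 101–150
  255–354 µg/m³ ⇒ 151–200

CO: 18.079 lies in 16.199–18.994, so I_lo=151, I_hi=200, C_lo=16.199, C_hi=18.994.
(200−151)/(18.994−16.199) × (18.079−16.199) + 151 = 49/2.795 × 1.880 + 151 ≈ 183.96 → 184.
O₃: row 0.047–0.079 (AQI 51–100). (100−51)·(0.059−0.047)/(0.079−0.047) + 51 = 49·0.012/0.032 + 51 ≈ 69.38 → 69.
SO₂: 38.7 lies in 0.0–89.9, so I_lo=0, I_hi=50, C_lo=0.0, C_hi=89.9.
(50−0)/(89.9−0.0) × (38.7−0.0) + 0 = 50/89.9 × 38.7 + 0 ≈ 21.52 → 22.
PM10: 262 lies in 255–354, so I_lo=151, I_hi=200, C_lo=255, C_hi=354.
(200−151)/(354−255) × (262−255) + 151 = 49/99 × 7 + 151 ≈ 154.46 → 154.
Sub-indices: CO→184, O₃→69, SO₂→22, PM10→154. Overall AQI = max = 184; dominant pollutant is CO.

184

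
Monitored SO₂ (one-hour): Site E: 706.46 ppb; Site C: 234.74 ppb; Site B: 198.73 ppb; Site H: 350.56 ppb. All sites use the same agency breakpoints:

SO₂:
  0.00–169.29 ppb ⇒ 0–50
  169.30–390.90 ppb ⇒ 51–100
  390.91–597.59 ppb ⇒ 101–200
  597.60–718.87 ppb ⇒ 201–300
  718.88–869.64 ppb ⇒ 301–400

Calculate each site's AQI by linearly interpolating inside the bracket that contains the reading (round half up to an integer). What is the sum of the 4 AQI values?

Site E 706.46: bracket 597.60–718.87 → index 201–300; slope 99/121.27, offset 108.86.
AQI = 201 + 99/121.27·108.86 ≈ 289.87 ⇒ 290.
Site C: row 169.30–390.90 (AQI 51–100). (100−51)·(234.74−169.30)/(390.90−169.30) + 51 = 49·65.44/221.60 + 51 ≈ 65.47 → 65.
Site B: row 169.30–390.90 (AQI 51–100). (100−51)·(198.73−169.30)/(390.90−169.30) + 51 = 49·29.43/221.60 + 51 ≈ 57.51 → 58.
Site H 350.56: bracket 169.30–390.90 → index 51–100; slope 49/221.60, offset 181.26.
AQI = 51 + 49/221.60·181.26 ≈ 91.08 ⇒ 91.
AQIs: Site E=290, Site C=65, Site B=58, Site H=91. Sum = 290 + 65 + 58 + 91 = 504.

504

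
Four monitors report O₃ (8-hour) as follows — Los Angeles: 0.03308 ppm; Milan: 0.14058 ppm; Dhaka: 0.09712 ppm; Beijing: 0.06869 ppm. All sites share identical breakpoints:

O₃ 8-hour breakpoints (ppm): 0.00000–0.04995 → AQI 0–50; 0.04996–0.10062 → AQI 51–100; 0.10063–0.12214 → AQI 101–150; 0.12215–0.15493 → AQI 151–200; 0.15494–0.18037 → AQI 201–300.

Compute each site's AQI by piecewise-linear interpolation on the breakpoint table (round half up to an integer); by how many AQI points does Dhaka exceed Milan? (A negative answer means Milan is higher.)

Los Angeles: 0.03308 ∈ [0.00000, 0.04995] ↔ index [0, 50].
0 + (0.03308−0.00000)·(50−0)/(0.04995−0.00000) = 0 + 0.03308·50/0.04995 ≈ 33.11, so AQI = 33.
Milan: 0.14058 ∈ [0.12215, 0.15493] ↔ index [151, 200].
151 + (0.14058−0.12215)·(200−151)/(0.15493−0.12215) = 151 + 0.01843·49/0.03278 ≈ 178.55, so AQI = 179.
Dhaka 0.09712: bracket 0.04996–0.10062 → index 51–100; slope 49/0.05066, offset 0.04716.
AQI = 51 + 49/0.05066·0.04716 ≈ 96.61 ⇒ 97.
Beijing: 0.06869 lies in 0.04996–0.10062, so I_lo=51, I_hi=100, C_lo=0.04996, C_hi=0.10062.
(100−51)/(0.10062−0.04996) × (0.06869−0.04996) + 51 = 49/0.05066 × 0.01873 + 51 ≈ 69.12 → 69.
AQIs: Los Angeles=33, Milan=179, Dhaka=97, Beijing=69. Dhaka (97) − Milan (179) = -82.

-82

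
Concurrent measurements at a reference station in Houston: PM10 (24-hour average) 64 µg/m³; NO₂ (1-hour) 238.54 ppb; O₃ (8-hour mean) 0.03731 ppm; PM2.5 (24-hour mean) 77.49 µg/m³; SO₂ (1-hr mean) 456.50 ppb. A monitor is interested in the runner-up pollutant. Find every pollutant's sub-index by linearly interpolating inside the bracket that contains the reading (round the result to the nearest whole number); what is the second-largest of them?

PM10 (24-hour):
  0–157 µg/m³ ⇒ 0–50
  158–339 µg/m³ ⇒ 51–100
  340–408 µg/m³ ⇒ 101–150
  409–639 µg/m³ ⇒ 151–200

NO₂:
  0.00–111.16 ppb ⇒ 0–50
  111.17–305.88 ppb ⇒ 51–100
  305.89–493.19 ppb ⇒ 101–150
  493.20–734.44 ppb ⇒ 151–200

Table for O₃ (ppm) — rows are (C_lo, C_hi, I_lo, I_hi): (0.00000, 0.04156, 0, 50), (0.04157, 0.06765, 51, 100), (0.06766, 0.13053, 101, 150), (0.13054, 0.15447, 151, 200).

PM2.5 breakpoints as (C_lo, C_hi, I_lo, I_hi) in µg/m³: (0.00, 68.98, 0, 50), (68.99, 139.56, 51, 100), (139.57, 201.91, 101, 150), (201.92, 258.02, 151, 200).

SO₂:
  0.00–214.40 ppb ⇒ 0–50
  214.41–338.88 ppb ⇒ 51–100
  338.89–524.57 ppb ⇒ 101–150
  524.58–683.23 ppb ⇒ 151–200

83

PM10: row 0–157 (AQI 0–50). (50−0)·(64−0)/(157−0) + 0 = 50·64/157 + 0 ≈ 20.38 → 20.
NO₂: row 111.17–305.88 (AQI 51–100). (100−51)·(238.54−111.17)/(305.88−111.17) + 51 = 49·127.37/194.71 + 51 ≈ 83.05 → 83.
O₃: 0.03731 lies in 0.00000–0.04156, so I_lo=0, I_hi=50, C_lo=0.00000, C_hi=0.04156.
(50−0)/(0.04156−0.00000) × (0.03731−0.00000) + 0 = 50/0.04156 × 0.03731 + 0 ≈ 44.89 → 45.
PM2.5: row 68.99–139.56 (AQI 51–100). (100−51)·(77.49−68.99)/(139.56−68.99) + 51 = 49·8.50/70.57 + 51 ≈ 56.90 → 57.
SO₂: 456.50 ∈ [338.89, 524.57] ↔ index [101, 150].
101 + (456.50−338.89)·(150−101)/(524.57−338.89) = 101 + 117.61·49/185.68 ≈ 132.04, so AQI = 132.
Sub-indices: PM10→20, NO₂→83, O₃→45, PM2.5→57, SO₂→132. Ranked high→low: 132, 83, 57, 45, 20. Second-highest sub-index = 83.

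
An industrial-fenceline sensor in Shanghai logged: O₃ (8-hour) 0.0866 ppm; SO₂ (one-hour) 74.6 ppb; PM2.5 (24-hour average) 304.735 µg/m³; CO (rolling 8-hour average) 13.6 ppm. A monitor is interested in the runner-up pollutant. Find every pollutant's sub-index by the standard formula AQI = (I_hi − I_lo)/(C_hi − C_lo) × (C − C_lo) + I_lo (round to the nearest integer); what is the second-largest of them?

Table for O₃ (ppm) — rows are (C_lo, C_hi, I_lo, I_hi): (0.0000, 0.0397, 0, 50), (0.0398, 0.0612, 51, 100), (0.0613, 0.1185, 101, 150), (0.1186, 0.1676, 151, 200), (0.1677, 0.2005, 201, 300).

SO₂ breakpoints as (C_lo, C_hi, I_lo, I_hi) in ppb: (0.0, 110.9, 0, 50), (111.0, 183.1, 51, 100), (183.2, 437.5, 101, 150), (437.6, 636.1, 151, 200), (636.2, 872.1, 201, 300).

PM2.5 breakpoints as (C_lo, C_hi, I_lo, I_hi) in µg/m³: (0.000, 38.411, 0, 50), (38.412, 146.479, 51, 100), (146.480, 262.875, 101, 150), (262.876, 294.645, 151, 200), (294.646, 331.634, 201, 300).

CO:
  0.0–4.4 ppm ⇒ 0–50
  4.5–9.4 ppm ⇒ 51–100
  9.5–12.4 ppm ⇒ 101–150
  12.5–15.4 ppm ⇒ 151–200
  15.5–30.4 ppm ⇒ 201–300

170

O₃: row 0.0613–0.1185 (AQI 101–150). (150−101)·(0.0866−0.0613)/(0.1185−0.0613) + 101 = 49·0.0253/0.0572 + 101 ≈ 122.67 → 123.
SO₂: 74.6 lies in 0.0–110.9, so I_lo=0, I_hi=50, C_lo=0.0, C_hi=110.9.
(50−0)/(110.9−0.0) × (74.6−0.0) + 0 = 50/110.9 × 74.6 + 0 ≈ 33.63 → 34.
PM2.5: 304.735 lies in 294.646–331.634, so I_lo=201, I_hi=300, C_lo=294.646, C_hi=331.634.
(300−201)/(331.634−294.646) × (304.735−294.646) + 201 = 99/36.988 × 10.089 + 201 ≈ 228.00 → 228.
CO 13.6: bracket 12.5–15.4 → index 151–200; slope 49/2.9, offset 1.1.
AQI = 151 + 49/2.9·1.1 ≈ 169.59 ⇒ 170.
Sub-indices: O₃→123, SO₂→34, PM2.5→228, CO→170. Ranked high→low: 228, 170, 123, 34. Second-highest sub-index = 170.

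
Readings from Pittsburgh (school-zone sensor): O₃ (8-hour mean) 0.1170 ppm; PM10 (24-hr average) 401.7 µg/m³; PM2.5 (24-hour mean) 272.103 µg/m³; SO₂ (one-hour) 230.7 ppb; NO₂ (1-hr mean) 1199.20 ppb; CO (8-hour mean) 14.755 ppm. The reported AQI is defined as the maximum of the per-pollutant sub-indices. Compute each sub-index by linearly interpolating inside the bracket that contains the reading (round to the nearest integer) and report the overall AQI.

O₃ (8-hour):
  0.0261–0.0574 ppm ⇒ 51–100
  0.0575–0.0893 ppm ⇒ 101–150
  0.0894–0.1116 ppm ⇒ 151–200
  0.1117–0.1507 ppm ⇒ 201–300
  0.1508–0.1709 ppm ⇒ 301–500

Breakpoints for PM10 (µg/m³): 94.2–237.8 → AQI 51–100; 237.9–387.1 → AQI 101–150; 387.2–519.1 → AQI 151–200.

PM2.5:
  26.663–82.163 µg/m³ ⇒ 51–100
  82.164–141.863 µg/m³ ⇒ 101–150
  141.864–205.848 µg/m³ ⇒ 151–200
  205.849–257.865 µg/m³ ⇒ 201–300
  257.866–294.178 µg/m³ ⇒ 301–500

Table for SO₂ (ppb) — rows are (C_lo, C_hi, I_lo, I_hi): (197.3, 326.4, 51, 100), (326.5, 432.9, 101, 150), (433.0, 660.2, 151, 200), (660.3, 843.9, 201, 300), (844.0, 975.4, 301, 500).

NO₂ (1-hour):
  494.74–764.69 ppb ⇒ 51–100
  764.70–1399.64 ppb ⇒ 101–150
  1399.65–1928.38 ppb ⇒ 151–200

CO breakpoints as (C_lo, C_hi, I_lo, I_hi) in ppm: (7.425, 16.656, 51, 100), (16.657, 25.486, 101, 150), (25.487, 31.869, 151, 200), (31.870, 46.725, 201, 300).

O₃: row 0.1117–0.1507 (AQI 201–300). (300−201)·(0.1170−0.1117)/(0.1507−0.1117) + 201 = 99·0.0053/0.0390 + 201 ≈ 214.45 → 214.
PM10 401.7: bracket 387.2–519.1 → index 151–200; slope 49/131.9, offset 14.5.
AQI = 151 + 49/131.9·14.5 ≈ 156.39 ⇒ 156.
PM2.5: 272.103 ∈ [257.866, 294.178] ↔ index [301, 500].
301 + (272.103−257.866)·(500−301)/(294.178−257.866) = 301 + 14.237·199/36.312 ≈ 379.02, so AQI = 379.
SO₂ 230.7: bracket 197.3–326.4 → index 51–100; slope 49/129.1, offset 33.4.
AQI = 51 + 49/129.1·33.4 ≈ 63.68 ⇒ 64.
NO₂: 1199.20 lies in 764.70–1399.64, so I_lo=101, I_hi=150, C_lo=764.70, C_hi=1399.64.
(150−101)/(1399.64−764.70) × (1199.20−764.70) + 101 = 49/634.94 × 434.50 + 101 ≈ 134.53 → 135.
CO: 14.755 ∈ [7.425, 16.656] ↔ index [51, 100].
51 + (14.755−7.425)·(100−51)/(16.656−7.425) = 51 + 7.330·49/9.231 ≈ 89.91, so AQI = 90.
Sub-indices: O₃→214, PM10→156, PM2.5→379, SO₂→64, NO₂→135, CO→90. Overall AQI = max = 379; dominant pollutant is PM2.5.
AQI 379: Hazardous.

379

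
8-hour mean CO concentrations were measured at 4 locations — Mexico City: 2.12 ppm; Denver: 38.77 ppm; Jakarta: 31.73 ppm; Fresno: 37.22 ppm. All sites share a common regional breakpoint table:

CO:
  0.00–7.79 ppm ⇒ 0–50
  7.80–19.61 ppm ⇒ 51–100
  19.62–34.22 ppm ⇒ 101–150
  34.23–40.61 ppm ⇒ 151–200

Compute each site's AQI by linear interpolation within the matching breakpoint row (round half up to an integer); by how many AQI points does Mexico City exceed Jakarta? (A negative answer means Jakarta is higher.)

Mexico City: row 0.00–7.79 (AQI 0–50). (50−0)·(2.12−0.00)/(7.79−0.00) + 0 = 50·2.12/7.79 + 0 ≈ 13.61 → 14.
Denver: 38.77 ∈ [34.23, 40.61] ↔ index [151, 200].
151 + (38.77−34.23)·(200−151)/(40.61−34.23) = 151 + 4.54·49/6.38 ≈ 185.87, so AQI = 186.
Jakarta: 31.73 ∈ [19.62, 34.22] ↔ index [101, 150].
101 + (31.73−19.62)·(150−101)/(34.22−19.62) = 101 + 12.11·49/14.60 ≈ 141.64, so AQI = 142.
Fresno: 37.22 ∈ [34.23, 40.61] ↔ index [151, 200].
151 + (37.22−34.23)·(200−151)/(40.61−34.23) = 151 + 2.99·49/6.38 ≈ 173.96, so AQI = 174.
AQIs: Mexico City=14, Denver=186, Jakarta=142, Fresno=174. Mexico City (14) − Jakarta (142) = -128.

-128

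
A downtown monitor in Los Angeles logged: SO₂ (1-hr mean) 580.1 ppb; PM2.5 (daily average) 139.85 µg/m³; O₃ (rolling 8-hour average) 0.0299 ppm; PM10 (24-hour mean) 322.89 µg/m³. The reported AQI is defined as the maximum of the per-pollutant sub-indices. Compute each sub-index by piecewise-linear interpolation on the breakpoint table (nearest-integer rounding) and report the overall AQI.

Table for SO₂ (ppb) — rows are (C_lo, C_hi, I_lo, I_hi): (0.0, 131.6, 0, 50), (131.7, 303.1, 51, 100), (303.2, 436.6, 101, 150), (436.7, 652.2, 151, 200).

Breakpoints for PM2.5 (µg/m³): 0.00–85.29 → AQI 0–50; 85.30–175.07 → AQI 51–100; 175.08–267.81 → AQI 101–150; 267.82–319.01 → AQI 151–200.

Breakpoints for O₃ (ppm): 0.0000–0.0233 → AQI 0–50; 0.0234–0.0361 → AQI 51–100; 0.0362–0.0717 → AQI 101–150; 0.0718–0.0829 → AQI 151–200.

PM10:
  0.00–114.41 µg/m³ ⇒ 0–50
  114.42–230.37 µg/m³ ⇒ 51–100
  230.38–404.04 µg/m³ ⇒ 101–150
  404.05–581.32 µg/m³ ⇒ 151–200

184

SO₂ 580.1: bracket 436.7–652.2 → index 151–200; slope 49/215.5, offset 143.4.
AQI = 151 + 49/215.5·143.4 ≈ 183.61 ⇒ 184.
PM2.5: 139.85 lies in 85.30–175.07, so I_lo=51, I_hi=100, C_lo=85.30, C_hi=175.07.
(100−51)/(175.07−85.30) × (139.85−85.30) + 51 = 49/89.77 × 54.55 + 51 ≈ 80.78 → 81.
O₃: 0.0299 lies in 0.0234–0.0361, so I_lo=51, I_hi=100, C_lo=0.0234, C_hi=0.0361.
(100−51)/(0.0361−0.0234) × (0.0299−0.0234) + 51 = 49/0.0127 × 0.0065 + 51 ≈ 76.08 → 76.
PM10 322.89: bracket 230.38–404.04 → index 101–150; slope 49/173.66, offset 92.51.
AQI = 101 + 49/173.66·92.51 ≈ 127.10 ⇒ 127.
Sub-indices: SO₂→184, PM2.5→81, O₃→76, PM10→127. Overall AQI = max = 184; dominant pollutant is SO₂.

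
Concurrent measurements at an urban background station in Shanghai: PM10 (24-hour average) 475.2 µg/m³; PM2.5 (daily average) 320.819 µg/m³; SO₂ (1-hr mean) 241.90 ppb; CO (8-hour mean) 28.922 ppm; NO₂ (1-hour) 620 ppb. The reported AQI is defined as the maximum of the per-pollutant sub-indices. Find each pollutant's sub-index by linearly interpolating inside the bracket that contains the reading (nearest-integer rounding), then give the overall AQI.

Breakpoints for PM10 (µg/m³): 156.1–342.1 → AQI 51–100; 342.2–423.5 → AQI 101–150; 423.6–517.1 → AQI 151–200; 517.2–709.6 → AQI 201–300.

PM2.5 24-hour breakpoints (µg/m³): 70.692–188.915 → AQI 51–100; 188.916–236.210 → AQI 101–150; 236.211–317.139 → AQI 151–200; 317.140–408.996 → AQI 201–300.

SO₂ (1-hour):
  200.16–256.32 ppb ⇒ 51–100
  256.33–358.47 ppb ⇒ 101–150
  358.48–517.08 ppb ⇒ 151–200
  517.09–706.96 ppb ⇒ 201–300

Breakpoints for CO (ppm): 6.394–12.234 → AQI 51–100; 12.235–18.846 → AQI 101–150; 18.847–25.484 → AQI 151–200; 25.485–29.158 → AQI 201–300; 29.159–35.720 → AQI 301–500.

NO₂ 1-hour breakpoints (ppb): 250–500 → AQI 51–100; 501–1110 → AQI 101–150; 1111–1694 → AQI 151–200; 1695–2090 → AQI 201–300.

294

PM10: row 423.6–517.1 (AQI 151–200). (200−151)·(475.2−423.6)/(517.1−423.6) + 151 = 49·51.6/93.5 + 151 ≈ 178.04 → 178.
PM2.5: row 317.140–408.996 (AQI 201–300). (300−201)·(320.819−317.140)/(408.996−317.140) + 201 = 99·3.679/91.856 + 201 ≈ 204.97 → 205.
SO₂: row 200.16–256.32 (AQI 51–100). (100−51)·(241.90−200.16)/(256.32−200.16) + 51 = 49·41.74/56.16 + 51 ≈ 87.42 → 87.
CO: row 25.485–29.158 (AQI 201–300). (300−201)·(28.922−25.485)/(29.158−25.485) + 201 = 99·3.437/3.673 + 201 ≈ 293.64 → 294.
NO₂: 620 lies in 501–1110, so I_lo=101, I_hi=150, C_lo=501, C_hi=1110.
(150−101)/(1110−501) × (620−501) + 101 = 49/609 × 119 + 101 ≈ 110.57 → 111.
Sub-indices: PM10→178, PM2.5→205, SO₂→87, CO→294, NO₂→111. Overall AQI = max = 294; dominant pollutant is CO.
AQI 294: Very Unhealthy.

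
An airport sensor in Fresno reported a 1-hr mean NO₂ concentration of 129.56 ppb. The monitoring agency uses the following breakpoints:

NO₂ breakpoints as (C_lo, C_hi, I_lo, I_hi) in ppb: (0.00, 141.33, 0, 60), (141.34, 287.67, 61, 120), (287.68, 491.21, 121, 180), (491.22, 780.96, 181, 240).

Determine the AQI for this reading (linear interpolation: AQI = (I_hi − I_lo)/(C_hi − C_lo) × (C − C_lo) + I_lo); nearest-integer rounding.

55

NO₂: row 0.00–141.33 (AQI 0–60). (60−0)·(129.56−0.00)/(141.33−0.00) + 0 = 60·129.56/141.33 + 0 ≈ 55.00 → 55.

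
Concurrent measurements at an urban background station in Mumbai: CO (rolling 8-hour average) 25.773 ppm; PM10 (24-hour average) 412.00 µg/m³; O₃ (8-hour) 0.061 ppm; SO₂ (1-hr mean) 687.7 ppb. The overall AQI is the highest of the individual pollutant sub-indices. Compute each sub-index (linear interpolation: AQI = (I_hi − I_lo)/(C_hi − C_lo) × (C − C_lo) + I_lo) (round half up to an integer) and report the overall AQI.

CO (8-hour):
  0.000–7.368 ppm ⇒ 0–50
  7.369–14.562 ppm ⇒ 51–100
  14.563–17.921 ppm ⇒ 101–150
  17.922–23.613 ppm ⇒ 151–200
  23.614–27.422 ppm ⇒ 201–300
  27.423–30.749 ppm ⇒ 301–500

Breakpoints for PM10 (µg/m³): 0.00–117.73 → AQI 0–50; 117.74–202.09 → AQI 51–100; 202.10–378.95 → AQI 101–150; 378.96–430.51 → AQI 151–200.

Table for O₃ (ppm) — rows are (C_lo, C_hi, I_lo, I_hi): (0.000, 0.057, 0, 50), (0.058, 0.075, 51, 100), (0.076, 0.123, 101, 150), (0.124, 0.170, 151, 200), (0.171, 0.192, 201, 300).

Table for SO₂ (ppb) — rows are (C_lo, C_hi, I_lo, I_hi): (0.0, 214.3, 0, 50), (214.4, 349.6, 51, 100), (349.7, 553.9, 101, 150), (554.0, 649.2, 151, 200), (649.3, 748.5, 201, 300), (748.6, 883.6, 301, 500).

CO: row 23.614–27.422 (AQI 201–300). (300−201)·(25.773−23.614)/(27.422−23.614) + 201 = 99·2.159/3.808 + 201 ≈ 257.13 → 257.
PM10: 412.00 lies in 378.96–430.51, so I_lo=151, I_hi=200, C_lo=378.96, C_hi=430.51.
(200−151)/(430.51−378.96) × (412.00−378.96) + 151 = 49/51.55 × 33.04 + 151 ≈ 182.41 → 182.
O₃: row 0.058–0.075 (AQI 51–100). (100−51)·(0.061−0.058)/(0.075−0.058) + 51 = 49·0.003/0.017 + 51 ≈ 59.65 → 60.
SO₂: 687.7 ∈ [649.3, 748.5] ↔ index [201, 300].
201 + (687.7−649.3)·(300−201)/(748.5−649.3) = 201 + 38.4·99/99.2 ≈ 239.32, so AQI = 239.
Sub-indices: CO→257, PM10→182, O₃→60, SO₂→239. Overall AQI = max = 257; dominant pollutant is CO.

257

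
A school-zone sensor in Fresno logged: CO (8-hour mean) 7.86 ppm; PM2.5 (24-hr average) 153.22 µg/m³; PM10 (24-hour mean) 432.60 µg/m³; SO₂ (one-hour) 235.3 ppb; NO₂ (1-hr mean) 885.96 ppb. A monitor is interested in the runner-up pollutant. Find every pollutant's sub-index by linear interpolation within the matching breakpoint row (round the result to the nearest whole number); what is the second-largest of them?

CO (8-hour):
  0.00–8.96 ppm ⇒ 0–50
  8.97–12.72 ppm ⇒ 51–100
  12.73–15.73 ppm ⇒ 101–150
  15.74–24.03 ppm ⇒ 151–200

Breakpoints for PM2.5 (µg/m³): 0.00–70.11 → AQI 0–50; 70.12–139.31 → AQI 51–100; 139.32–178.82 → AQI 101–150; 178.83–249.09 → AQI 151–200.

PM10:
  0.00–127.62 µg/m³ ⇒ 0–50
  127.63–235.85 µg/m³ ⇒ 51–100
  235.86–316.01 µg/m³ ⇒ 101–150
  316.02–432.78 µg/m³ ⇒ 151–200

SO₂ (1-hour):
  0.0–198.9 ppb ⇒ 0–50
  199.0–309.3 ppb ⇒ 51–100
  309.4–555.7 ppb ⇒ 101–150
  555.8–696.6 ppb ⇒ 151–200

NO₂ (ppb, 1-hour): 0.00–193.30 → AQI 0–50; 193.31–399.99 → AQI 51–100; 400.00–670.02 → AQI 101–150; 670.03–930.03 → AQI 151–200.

192

CO: 7.86 lies in 0.00–8.96, so I_lo=0, I_hi=50, C_lo=0.00, C_hi=8.96.
(50−0)/(8.96−0.00) × (7.86−0.00) + 0 = 50/8.96 × 7.86 + 0 ≈ 43.86 → 44.
PM2.5: 153.22 lies in 139.32–178.82, so I_lo=101, I_hi=150, C_lo=139.32, C_hi=178.82.
(150−101)/(178.82−139.32) × (153.22−139.32) + 101 = 49/39.50 × 13.90 + 101 ≈ 118.24 → 118.
PM10: 432.60 ∈ [316.02, 432.78] ↔ index [151, 200].
151 + (432.60−316.02)·(200−151)/(432.78−316.02) = 151 + 116.58·49/116.76 ≈ 199.92, so AQI = 200.
SO₂: 235.3 lies in 199.0–309.3, so I_lo=51, I_hi=100, C_lo=199.0, C_hi=309.3.
(100−51)/(309.3−199.0) × (235.3−199.0) + 51 = 49/110.3 × 36.3 + 51 ≈ 67.13 → 67.
NO₂: row 670.03–930.03 (AQI 151–200). (200−151)·(885.96−670.03)/(930.03−670.03) + 151 = 49·215.93/260.00 + 151 ≈ 191.69 → 192.
Sub-indices: CO→44, PM2.5→118, PM10→200, SO₂→67, NO₂→192. Ranked high→low: 200, 192, 118, 67, 44. Second-highest sub-index = 192.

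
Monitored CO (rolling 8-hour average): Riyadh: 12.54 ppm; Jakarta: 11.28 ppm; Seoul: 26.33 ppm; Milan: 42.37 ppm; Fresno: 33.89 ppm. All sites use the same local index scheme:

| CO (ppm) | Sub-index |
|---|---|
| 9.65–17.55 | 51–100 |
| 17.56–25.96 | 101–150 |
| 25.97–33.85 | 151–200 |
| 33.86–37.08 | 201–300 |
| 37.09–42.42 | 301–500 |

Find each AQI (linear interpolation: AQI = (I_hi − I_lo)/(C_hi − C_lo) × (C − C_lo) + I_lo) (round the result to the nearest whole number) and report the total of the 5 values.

983

Riyadh: 12.54 ∈ [9.65, 17.55] ↔ index [51, 100].
51 + (12.54−9.65)·(100−51)/(17.55−9.65) = 51 + 2.89·49/7.90 ≈ 68.93, so AQI = 69.
Jakarta 11.28: bracket 9.65–17.55 → index 51–100; slope 49/7.90, offset 1.63.
AQI = 51 + 49/7.90·1.63 ≈ 61.11 ⇒ 61.
Seoul: 26.33 lies in 25.97–33.85, so I_lo=151, I_hi=200, C_lo=25.97, C_hi=33.85.
(200−151)/(33.85−25.97) × (26.33−25.97) + 151 = 49/7.88 × 0.36 + 151 ≈ 153.24 → 153.
Milan: row 37.09–42.42 (AQI 301–500). (500−301)·(42.37−37.09)/(42.42−37.09) + 301 = 199·5.28/5.33 + 301 ≈ 498.13 → 498.
Fresno: row 33.86–37.08 (AQI 201–300). (300−201)·(33.89−33.86)/(37.08−33.86) + 201 = 99·0.03/3.22 + 201 ≈ 201.92 → 202.
AQIs: Riyadh=69, Jakarta=61, Seoul=153, Milan=498, Fresno=202. Sum = 69 + 61 + 153 + 498 + 202 = 983.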